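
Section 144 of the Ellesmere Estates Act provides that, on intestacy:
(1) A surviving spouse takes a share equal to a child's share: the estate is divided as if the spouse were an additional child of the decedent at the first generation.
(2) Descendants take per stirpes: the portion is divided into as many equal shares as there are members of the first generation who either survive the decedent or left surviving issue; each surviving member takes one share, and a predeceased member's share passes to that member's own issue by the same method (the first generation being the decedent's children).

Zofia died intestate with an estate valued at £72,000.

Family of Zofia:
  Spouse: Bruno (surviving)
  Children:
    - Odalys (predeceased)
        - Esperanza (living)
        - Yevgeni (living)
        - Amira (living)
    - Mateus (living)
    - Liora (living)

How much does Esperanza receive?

Esperanza receives £6,000.

The spouse counts as an additional share at the children's level, so there are 4 primary shares of £18,000. Bruno takes one such share (£18,000).
The children's combined portion (£54,000) is divided into 3 shares of £18,000: Mateus and Liora each take £18,000; Odalys's £18,000 share passes to Odalys's issue.
Odalys's share (£18,000) is divided into 3 shares of £6,000: Esperanza, Yevgeni, and Amira each take £6,000.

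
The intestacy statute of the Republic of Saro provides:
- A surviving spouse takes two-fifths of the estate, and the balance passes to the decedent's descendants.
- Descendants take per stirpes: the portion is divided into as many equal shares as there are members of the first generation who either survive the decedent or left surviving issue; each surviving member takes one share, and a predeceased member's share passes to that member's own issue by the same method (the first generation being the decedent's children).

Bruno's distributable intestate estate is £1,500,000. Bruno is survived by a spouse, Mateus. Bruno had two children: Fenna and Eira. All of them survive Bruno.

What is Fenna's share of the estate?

Fenna receives £450,000.

Mateus takes two-fifths of £1,500,000 = £600,000. The remaining £900,000 passes to the descendants.
The descendants' portion (£900,000) is divided into 2 shares of £450,000: Fenna and Eira each take £450,000.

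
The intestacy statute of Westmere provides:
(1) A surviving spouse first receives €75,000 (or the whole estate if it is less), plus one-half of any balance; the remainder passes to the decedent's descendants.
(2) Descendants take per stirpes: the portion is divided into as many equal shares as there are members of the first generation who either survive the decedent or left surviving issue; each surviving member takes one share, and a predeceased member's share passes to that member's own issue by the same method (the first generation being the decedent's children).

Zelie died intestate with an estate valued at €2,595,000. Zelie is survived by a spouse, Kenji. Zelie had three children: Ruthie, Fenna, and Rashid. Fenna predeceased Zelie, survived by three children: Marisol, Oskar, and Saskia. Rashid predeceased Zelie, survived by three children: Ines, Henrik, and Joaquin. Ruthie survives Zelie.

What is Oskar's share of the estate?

Oskar receives €140,000.

Kenji first takes €75,000, leaving a balance of €2,520,000. Kenji then takes one-half of the balance (€1,260,000), for a total of €1,335,000. The remaining €1,260,000 passes to the descendants.
The descendants' portion (€1,260,000) is divided into 3 shares of €420,000: Ruthie takes €420,000; Fenna's €420,000 share passes to Fenna's issue; Rashid's €420,000 share passes to Rashid's issue.
Fenna's share (€420,000) is divided into 3 shares of €140,000: Marisol, Oskar, and Saskia each take €140,000.
Rashid's share (€420,000) is divided into 3 shares of €140,000: Ines, Henrik, and Joaquin each take €140,000.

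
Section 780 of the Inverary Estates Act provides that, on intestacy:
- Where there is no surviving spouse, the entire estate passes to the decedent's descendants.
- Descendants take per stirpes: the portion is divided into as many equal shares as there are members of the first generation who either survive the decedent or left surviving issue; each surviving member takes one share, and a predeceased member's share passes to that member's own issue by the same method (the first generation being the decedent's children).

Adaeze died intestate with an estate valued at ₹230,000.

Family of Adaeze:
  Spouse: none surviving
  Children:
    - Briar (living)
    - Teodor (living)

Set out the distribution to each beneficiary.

Briar: ₹115,000; Teodor: ₹115,000

The entire ₹230,000 passes to the descendants.
That amount (₹230,000) is divided into 2 shares of ₹115,000: Briar and Teodor each take ₹115,000.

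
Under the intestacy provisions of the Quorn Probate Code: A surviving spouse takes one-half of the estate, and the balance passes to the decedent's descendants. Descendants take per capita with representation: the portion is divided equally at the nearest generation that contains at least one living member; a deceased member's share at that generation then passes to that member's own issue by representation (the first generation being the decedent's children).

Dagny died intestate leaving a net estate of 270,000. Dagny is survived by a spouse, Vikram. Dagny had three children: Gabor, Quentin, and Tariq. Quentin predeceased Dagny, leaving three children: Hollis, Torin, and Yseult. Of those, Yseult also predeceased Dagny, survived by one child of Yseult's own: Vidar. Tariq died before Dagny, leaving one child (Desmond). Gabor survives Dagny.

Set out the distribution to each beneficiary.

Vikram: 135,000; Gabor: 45,000; Hollis: 15,000; Torin: 15,000; Vidar: 15,000; Desmond: 45,000

Vikram takes one-half of 270,000 = 135,000. The remaining 135,000 passes to the descendants.
The descendants' portion (135,000) is divided into 3 shares of 45,000: Gabor takes 45,000; Quentin's 45,000 share passes to Quentin's issue; Tariq's 45,000 share passes to Tariq's issue.
Quentin's share (45,000) is divided into 3 shares of 15,000: Hollis and Torin each take 15,000; Yseult's 15,000 share passes to Yseult's issue.
Yseult's share (15,000) passes entirely to Vidar.
Tariq's share (45,000) passes entirely to Desmond.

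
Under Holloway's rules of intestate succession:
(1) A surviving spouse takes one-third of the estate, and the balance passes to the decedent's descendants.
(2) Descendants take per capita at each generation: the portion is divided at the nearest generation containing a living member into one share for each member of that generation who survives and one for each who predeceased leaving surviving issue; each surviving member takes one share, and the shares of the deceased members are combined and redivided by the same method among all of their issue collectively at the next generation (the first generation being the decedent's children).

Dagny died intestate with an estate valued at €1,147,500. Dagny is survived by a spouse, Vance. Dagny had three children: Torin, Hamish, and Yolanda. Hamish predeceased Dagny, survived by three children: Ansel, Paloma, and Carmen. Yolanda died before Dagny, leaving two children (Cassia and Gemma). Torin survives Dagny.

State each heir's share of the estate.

Vance takes one-third of €1,147,500 = €382,500. The remaining €765,000 passes to the descendants.
The descendants' portion (€765,000) is divided at the children's generation into 3 shares of €255,000. Torin takes €255,000. The 2 shares of the deceased (Hamish and Yolanda) are combined into a pool of €510,000.
That pool (€510,000) is divided at the grandchildren's generation equally among Ansel, Paloma, Carmen, Cassia, and Gemma: €102,000 each.

Vance: €382,500; Torin: €255,000; Ansel: €102,000; Paloma: €102,000; Carmen: €102,000; Cassia: €102,000; Gemma: €102,000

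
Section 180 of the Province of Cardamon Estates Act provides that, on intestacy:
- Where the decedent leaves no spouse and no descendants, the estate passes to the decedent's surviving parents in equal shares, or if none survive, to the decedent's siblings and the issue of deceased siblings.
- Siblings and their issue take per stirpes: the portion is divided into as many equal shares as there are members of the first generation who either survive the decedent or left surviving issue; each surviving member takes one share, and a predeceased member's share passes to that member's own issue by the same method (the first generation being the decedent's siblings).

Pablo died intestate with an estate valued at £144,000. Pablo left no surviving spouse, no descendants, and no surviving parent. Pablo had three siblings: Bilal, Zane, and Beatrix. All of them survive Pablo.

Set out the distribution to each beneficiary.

The entire £144,000 passes to the siblings and their issue.
That amount (£144,000) is divided into 3 shares of £48,000: Bilal, Zane, and Beatrix each take £48,000.

Bilal: £48,000; Zane: £48,000; Beatrix: £48,000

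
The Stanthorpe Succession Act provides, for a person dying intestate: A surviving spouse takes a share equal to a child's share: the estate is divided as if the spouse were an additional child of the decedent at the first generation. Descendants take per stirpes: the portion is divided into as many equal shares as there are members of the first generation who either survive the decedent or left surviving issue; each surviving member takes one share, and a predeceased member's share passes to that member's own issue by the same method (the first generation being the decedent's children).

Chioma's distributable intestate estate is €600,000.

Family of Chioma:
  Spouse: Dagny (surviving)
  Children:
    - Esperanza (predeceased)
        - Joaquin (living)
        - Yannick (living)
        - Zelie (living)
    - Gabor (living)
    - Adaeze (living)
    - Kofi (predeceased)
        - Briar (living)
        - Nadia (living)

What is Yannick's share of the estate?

Yannick receives €40,000.

The spouse counts as an additional share at the children's level, so there are 5 primary shares of €120,000. Dagny takes one such share (€120,000).
The children's combined portion (€480,000) is divided into 4 shares of €120,000: Gabor and Adaeze each take €120,000; Esperanza's €120,000 share passes to Esperanza's issue; Kofi's €120,000 share passes to Kofi's issue.
Esperanza's share (€120,000) is divided into 3 shares of €40,000: Joaquin, Yannick, and Zelie each take €40,000.
Kofi's share (€120,000) is divided into 2 shares of €60,000: Briar and Nadia each take €60,000.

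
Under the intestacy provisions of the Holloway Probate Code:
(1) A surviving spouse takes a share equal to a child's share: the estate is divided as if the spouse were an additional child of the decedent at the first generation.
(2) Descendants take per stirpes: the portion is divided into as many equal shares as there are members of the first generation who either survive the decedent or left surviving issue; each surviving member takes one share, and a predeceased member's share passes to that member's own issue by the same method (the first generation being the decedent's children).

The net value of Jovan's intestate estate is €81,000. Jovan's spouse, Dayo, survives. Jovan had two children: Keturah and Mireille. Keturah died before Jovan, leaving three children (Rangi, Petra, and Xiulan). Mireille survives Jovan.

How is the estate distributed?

Dayo: €27,000; Rangi: €9,000; Petra: €9,000; Xiulan: €9,000; Mireille: €27,000

The spouse counts as an additional share at the children's level, so there are 3 primary shares of €27,000. Dayo takes one such share (€27,000).
The children's combined portion (€54,000) is divided into 2 shares of €27,000: Mireille takes €27,000; Keturah's €27,000 share passes to Keturah's issue.
Keturah's share (€27,000) is divided into 3 shares of €9,000: Rangi, Petra, and Xiulan each take €9,000.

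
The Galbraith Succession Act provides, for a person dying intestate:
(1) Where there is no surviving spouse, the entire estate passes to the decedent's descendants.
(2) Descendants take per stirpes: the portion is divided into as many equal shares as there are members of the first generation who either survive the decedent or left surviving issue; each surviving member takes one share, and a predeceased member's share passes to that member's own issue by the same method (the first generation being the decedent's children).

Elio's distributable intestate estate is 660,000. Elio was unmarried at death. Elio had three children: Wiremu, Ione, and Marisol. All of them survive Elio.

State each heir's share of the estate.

Wiremu: 220,000; Ione: 220,000; Marisol: 220,000

The entire 660,000 passes to the descendants.
That amount (660,000) is divided into 3 shares of 220,000: Wiremu, Ione, and Marisol each take 220,000.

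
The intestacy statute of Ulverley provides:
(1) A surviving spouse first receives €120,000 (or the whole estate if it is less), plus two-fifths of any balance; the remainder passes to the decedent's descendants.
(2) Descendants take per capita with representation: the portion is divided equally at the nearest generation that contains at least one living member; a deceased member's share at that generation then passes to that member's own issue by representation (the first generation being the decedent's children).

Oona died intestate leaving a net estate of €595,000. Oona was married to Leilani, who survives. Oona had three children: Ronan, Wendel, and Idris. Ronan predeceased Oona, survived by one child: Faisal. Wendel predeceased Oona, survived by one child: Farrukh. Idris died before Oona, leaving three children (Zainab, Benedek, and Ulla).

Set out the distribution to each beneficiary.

Leilani: €310,000; Faisal: €57,000; Farrukh: €57,000; Zainab: €57,000; Benedek: €57,000; Ulla: €57,000

Leilani first takes €120,000, leaving a balance of €475,000. Leilani then takes two-fifths of the balance (€190,000), for a total of €310,000. The remaining €285,000 passes to the descendants.
No child survives, so the initial division is made at the grandchildren's generation.
The descendants' portion (€285,000) is divided into 5 shares of €57,000: Faisal, Farrukh, Zainab, Benedek, and Ulla each take €57,000.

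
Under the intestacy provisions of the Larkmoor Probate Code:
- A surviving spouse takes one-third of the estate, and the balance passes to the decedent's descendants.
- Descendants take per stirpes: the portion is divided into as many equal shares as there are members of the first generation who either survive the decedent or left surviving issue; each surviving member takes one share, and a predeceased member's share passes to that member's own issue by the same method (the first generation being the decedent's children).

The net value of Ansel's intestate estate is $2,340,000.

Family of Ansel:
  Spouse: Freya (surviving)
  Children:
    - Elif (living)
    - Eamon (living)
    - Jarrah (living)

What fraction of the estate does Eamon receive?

Freya takes one-third of $2,340,000 = $780,000. The remaining $1,560,000 passes to the descendants.
The descendants' portion ($1,560,000) is divided into 3 shares of $520,000: Elif, Eamon, and Jarrah each take $520,000.

Eamon receives 2/9 of the estate.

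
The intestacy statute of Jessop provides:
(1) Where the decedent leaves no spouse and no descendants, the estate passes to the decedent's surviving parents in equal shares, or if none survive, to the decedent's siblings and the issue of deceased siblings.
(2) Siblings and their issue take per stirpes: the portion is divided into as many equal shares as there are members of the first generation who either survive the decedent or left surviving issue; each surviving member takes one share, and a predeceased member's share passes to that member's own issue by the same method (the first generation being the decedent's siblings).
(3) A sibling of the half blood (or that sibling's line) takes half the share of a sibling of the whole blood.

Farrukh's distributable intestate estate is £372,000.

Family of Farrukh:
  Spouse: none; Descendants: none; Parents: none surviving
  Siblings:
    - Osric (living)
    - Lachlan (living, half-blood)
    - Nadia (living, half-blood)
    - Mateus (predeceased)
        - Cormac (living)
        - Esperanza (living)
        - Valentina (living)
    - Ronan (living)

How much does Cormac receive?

The entire £372,000 passes to the siblings and their issue.
Counting each half-blood sibling's line as half a unit, there are 4 units in £372,000, so one unit is £93,000. Whole-blood lines (Osric, Mateus, and Ronan) take £93,000 each; half-blood lines (Lachlan and Nadia) take £46,500 each.
Mateus's share (£93,000) is divided into 3 shares of £31,000: Cormac, Esperanza, and Valentina each take £31,000.

Cormac receives £31,000.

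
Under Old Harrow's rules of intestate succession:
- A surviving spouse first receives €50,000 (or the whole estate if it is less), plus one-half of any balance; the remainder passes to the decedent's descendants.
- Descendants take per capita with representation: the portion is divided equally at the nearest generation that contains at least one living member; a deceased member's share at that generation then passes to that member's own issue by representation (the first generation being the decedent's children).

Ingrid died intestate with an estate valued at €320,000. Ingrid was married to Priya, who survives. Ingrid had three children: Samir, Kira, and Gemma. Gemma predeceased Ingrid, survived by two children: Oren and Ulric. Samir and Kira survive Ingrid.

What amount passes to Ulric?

Ulric receives €22,500.

Priya first takes €50,000, leaving a balance of €270,000. Priya then takes one-half of the balance (€135,000), for a total of €185,000. The remaining €135,000 passes to the descendants.
The descendants' portion (€135,000) is divided into 3 shares of €45,000: Samir and Kira each take €45,000; Gemma's €45,000 share passes to Gemma's issue.
Gemma's share (€45,000) is divided into 2 shares of €22,500: Oren and Ulric each take €22,500.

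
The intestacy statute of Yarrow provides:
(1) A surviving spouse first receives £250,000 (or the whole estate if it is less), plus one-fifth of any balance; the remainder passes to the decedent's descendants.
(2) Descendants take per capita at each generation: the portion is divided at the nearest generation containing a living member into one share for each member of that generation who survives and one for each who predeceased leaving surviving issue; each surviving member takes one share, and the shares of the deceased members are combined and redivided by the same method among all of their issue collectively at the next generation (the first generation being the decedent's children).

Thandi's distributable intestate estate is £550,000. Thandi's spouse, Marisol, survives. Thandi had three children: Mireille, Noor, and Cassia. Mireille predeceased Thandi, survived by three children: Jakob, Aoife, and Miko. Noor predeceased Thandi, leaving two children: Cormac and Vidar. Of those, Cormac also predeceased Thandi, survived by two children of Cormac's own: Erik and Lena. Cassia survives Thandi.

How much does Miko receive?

Marisol first takes £250,000, leaving a balance of £300,000. Marisol then takes one-fifth of the balance (£60,000), for a total of £310,000. The remaining £240,000 passes to the descendants.
The descendants' portion (£240,000) is divided at the children's generation into 3 shares of £80,000. Cassia takes £80,000. The 2 shares of the deceased (Mireille and Noor) are combined into a pool of £160,000.
That pool (£160,000) is divided at the grandchildren's generation into 5 shares of £32,000. Jakob, Aoife, Miko, and Vidar each take £32,000. The remaining share for the deceased Cormac (£32,000) is carried to the next generation.
That pool (£32,000) is divided at the great-grandchildren's generation equally among Erik and Lena: £16,000 each.

Miko receives £32,000.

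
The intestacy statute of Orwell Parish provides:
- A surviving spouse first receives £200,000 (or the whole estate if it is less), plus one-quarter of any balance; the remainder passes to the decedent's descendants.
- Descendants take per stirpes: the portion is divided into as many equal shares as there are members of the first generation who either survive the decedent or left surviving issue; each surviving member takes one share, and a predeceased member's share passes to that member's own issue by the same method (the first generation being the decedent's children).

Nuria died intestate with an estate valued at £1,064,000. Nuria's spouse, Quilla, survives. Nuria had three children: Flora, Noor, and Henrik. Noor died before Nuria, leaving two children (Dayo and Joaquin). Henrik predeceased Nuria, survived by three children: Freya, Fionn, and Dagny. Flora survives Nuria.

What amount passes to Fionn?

Quilla first takes £200,000, leaving a balance of £864,000. Quilla then takes one-quarter of the balance (£216,000), for a total of £416,000. The remaining £648,000 passes to the descendants.
The descendants' portion (£648,000) is divided into 3 shares of £216,000: Flora takes £216,000; Noor's £216,000 share passes to Noor's issue; Henrik's £216,000 share passes to Henrik's issue.
Noor's share (£216,000) is divided into 2 shares of £108,000: Dayo and Joaquin each take £108,000.
Henrik's share (£216,000) is divided into 3 shares of £72,000: Freya, Fionn, and Dagny each take £72,000.

Fionn receives £72,000.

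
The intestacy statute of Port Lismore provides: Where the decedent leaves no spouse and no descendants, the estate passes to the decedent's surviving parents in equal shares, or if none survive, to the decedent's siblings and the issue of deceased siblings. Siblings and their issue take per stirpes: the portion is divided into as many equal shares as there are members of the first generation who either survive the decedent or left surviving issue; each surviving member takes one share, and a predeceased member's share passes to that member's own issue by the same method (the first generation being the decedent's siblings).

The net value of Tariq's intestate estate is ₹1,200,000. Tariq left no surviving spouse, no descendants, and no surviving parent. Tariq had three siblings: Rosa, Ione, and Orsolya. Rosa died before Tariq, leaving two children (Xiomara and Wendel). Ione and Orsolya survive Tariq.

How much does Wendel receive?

Wendel receives ₹200,000.

The entire ₹1,200,000 passes to the siblings and their issue.
That amount (₹1,200,000) is divided into 3 shares of ₹400,000: Ione and Orsolya each take ₹400,000; Rosa's ₹400,000 share passes to Rosa's issue.
Rosa's share (₹400,000) is divided into 2 shares of ₹200,000: Xiomara and Wendel each take ₹200,000.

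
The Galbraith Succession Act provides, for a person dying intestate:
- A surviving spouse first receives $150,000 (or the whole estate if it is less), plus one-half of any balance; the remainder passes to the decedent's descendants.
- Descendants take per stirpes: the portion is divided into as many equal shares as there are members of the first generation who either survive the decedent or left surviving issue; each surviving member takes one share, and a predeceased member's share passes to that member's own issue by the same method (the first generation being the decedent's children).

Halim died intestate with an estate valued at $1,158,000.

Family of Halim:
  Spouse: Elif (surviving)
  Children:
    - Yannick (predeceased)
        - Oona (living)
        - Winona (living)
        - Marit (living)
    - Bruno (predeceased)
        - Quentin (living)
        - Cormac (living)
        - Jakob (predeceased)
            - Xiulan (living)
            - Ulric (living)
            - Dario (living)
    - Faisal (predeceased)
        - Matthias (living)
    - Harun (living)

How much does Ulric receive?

Ulric receives $14,000.

Elif first takes $150,000, leaving a balance of $1,008,000. Elif then takes one-half of the balance ($504,000), for a total of $654,000. The remaining $504,000 passes to the descendants.
The descendants' portion ($504,000) is divided into 4 shares of $126,000: Harun takes $126,000; Yannick's $126,000 share passes to Yannick's issue; Bruno's $126,000 share passes to Bruno's issue; Faisal's $126,000 share passes to Faisal's issue.
Yannick's share ($126,000) is divided into 3 shares of $42,000: Oona, Winona, and Marit each take $42,000.
Bruno's share ($126,000) is divided into 3 shares of $42,000: Quentin and Cormac each take $42,000; Jakob's $42,000 share passes to Jakob's issue.
Jakob's share ($42,000) is divided into 3 shares of $14,000: Xiulan, Ulric, and Dario each take $14,000.
Faisal's share ($126,000) passes entirely to Matthias.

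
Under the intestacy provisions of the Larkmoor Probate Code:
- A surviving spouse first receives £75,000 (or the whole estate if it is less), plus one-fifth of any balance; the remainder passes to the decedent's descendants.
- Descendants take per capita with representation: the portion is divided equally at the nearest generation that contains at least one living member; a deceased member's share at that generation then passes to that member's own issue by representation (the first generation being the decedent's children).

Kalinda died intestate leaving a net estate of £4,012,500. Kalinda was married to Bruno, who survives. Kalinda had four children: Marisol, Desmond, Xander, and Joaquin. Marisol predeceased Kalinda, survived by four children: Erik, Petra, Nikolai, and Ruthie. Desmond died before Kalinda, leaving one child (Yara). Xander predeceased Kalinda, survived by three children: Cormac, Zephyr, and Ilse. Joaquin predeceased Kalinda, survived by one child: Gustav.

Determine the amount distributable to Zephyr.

Zephyr receives £350,000.

Bruno first takes £75,000, leaving a balance of £3,937,500. Bruno then takes one-fifth of the balance (£787,500), for a total of £862,500. The remaining £3,150,000 passes to the descendants.
No child survives, so the initial division is made at the grandchildren's generation.
The descendants' portion (£3,150,000) is divided into 9 shares of £350,000: Erik, Petra, Nikolai, Ruthie, Yara, Cormac, Zephyr, Ilse, and Gustav each take £350,000.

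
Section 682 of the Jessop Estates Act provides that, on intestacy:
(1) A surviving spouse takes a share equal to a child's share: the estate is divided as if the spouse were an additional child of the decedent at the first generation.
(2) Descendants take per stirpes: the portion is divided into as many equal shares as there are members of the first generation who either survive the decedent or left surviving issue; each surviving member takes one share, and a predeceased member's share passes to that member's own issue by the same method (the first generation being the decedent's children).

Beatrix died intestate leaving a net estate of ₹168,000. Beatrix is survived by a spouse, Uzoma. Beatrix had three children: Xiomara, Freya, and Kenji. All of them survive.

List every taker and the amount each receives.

Uzoma: ₹42,000; Xiomara: ₹42,000; Freya: ₹42,000; Kenji: ₹42,000

The spouse counts as an additional share at the children's level, so there are 4 primary shares of ₹42,000. Uzoma takes one such share (₹42,000).
The children's combined portion (₹126,000) is divided into 3 shares of ₹42,000: Xiomara, Freya, and Kenji each take ₹42,000.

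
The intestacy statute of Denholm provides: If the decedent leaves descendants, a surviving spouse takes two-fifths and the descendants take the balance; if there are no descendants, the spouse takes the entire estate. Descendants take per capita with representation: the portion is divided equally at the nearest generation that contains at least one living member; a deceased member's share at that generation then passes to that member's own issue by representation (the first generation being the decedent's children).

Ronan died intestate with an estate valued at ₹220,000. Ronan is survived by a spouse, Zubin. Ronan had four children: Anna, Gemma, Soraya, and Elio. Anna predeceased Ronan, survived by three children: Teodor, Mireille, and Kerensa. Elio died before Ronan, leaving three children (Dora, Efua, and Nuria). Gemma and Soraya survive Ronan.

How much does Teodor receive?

Teodor receives ₹11,000.

Zubin takes two-fifths of ₹220,000 = ₹88,000. The remaining ₹132,000 passes to the descendants.
The descendants' portion (₹132,000) is divided into 4 shares of ₹33,000: Gemma and Soraya each take ₹33,000; Anna's ₹33,000 share passes to Anna's issue; Elio's ₹33,000 share passes to Elio's issue.
Anna's share (₹33,000) is divided into 3 shares of ₹11,000: Teodor, Mireille, and Kerensa each take ₹11,000.
Elio's share (₹33,000) is divided into 3 shares of ₹11,000: Dora, Efua, and Nuria each take ₹11,000.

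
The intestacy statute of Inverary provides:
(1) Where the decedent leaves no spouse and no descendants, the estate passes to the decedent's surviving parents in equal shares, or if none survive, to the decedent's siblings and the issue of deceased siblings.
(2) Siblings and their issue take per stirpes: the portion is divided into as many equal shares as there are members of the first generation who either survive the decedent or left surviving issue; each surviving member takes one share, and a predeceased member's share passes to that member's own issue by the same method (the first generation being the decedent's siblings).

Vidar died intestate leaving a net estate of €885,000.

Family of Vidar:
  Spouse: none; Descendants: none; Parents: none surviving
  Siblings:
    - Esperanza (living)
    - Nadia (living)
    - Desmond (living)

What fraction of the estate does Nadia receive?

The entire €885,000 passes to the siblings and their issue.
That amount (€885,000) is divided into 3 shares of €295,000: Esperanza, Nadia, and Desmond each take €295,000.

Nadia receives 1/3 of the estate.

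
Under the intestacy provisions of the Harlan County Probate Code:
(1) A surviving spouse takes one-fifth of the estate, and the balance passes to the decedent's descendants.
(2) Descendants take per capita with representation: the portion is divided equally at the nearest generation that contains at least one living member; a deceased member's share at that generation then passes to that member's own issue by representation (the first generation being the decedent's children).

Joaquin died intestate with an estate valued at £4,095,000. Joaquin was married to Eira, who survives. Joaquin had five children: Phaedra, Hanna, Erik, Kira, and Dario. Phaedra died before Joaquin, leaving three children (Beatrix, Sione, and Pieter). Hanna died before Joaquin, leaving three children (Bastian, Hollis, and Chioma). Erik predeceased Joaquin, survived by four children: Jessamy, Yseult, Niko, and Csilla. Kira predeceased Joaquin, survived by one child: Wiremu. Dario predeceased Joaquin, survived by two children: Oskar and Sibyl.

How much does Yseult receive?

Yseult receives £252,000.

Eira takes one-fifth of £4,095,000 = £819,000. The remaining £3,276,000 passes to the descendants.
No child survives, so the initial division is made at the grandchildren's generation.
The descendants' portion (£3,276,000) is divided into 13 shares of £252,000: Beatrix, Sione, Pieter, Bastian, Hollis, Chioma, Jessamy, Yseult, Niko, Csilla, Wiremu, Oskar, and Sibyl each take £252,000.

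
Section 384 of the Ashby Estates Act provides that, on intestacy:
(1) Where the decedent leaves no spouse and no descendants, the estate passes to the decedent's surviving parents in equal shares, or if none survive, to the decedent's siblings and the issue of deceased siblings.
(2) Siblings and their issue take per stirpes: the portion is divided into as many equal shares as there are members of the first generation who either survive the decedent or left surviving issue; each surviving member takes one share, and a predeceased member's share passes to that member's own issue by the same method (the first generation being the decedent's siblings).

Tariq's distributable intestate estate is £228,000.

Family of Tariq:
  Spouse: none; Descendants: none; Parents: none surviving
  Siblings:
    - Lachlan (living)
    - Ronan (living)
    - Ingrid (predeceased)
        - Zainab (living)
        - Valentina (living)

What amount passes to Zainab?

Zainab receives £38,000.

The entire £228,000 passes to the siblings and their issue.
That amount (£228,000) is divided into 3 shares of £76,000: Lachlan and Ronan each take £76,000; Ingrid's £76,000 share passes to Ingrid's issue.
Ingrid's share (£76,000) is divided into 2 shares of £38,000: Zainab and Valentina each take £38,000.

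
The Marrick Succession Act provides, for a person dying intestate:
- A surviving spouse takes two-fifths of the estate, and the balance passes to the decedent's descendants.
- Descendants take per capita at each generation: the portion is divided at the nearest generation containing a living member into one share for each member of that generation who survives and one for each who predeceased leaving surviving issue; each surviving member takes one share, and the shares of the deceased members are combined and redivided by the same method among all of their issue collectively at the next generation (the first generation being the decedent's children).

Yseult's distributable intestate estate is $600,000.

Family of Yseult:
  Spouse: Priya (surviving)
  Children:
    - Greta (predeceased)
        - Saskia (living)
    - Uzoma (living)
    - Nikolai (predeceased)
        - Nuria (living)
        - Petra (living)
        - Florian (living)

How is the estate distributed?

Priya: $240,000; Saskia: $60,000; Uzoma: $120,000; Nuria: $60,000; Petra: $60,000; Florian: $60,000

Priya takes two-fifths of $600,000 = $240,000. The remaining $360,000 passes to the descendants.
The descendants' portion ($360,000) is divided at the children's generation into 3 shares of $120,000. Uzoma takes $120,000. The 2 shares of the deceased (Greta and Nikolai) are combined into a pool of $240,000.
That pool ($240,000) is divided at the grandchildren's generation equally among Saskia, Nuria, Petra, and Florian: $60,000 each.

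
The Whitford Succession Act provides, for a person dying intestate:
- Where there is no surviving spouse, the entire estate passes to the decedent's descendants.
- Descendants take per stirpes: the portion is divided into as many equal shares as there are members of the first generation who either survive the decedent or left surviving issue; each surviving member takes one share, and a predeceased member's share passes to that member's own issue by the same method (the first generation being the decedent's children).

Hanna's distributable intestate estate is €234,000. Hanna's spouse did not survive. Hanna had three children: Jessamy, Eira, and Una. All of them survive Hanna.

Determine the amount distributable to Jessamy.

Jessamy receives €78,000.

The entire €234,000 passes to the descendants.
That amount (€234,000) is divided into 3 shares of €78,000: Jessamy, Eira, and Una each take €78,000.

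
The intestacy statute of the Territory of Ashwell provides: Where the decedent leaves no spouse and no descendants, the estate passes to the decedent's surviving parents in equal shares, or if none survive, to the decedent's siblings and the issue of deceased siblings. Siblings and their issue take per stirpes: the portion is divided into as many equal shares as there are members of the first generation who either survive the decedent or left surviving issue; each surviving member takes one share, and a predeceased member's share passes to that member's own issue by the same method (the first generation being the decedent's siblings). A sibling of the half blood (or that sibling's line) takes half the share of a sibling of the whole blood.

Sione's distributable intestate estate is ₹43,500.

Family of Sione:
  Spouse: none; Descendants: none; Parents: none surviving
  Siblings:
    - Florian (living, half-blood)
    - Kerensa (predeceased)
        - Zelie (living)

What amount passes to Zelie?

Zelie receives ₹29,000.

The entire ₹43,500 passes to the siblings and their issue.
Counting each half-blood sibling's line as half a unit, there are 3/2 units in ₹43,500, so one unit is ₹29,000. Whole-blood lines (Kerensa) take ₹29,000 each; half-blood lines (Florian) take ₹14,500 each.
Kerensa's share (₹29,000) passes entirely to Zelie.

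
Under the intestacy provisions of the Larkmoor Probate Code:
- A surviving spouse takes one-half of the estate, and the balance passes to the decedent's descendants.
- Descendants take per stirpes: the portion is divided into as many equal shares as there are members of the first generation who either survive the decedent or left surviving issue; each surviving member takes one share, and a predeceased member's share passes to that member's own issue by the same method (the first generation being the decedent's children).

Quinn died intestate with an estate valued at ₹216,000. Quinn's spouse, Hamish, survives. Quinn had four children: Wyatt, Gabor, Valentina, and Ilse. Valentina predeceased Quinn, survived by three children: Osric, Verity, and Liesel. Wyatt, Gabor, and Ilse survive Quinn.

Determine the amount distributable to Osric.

Hamish takes one-half of ₹216,000 = ₹108,000. The remaining ₹108,000 passes to the descendants.
The descendants' portion (₹108,000) is divided into 4 shares of ₹27,000: Wyatt, Gabor, and Ilse each take ₹27,000; Valentina's ₹27,000 share passes to Valentina's issue.
Valentina's share (₹27,000) is divided into 3 shares of ₹9,000: Osric, Verity, and Liesel each take ₹9,000.

Osric receives ₹9,000.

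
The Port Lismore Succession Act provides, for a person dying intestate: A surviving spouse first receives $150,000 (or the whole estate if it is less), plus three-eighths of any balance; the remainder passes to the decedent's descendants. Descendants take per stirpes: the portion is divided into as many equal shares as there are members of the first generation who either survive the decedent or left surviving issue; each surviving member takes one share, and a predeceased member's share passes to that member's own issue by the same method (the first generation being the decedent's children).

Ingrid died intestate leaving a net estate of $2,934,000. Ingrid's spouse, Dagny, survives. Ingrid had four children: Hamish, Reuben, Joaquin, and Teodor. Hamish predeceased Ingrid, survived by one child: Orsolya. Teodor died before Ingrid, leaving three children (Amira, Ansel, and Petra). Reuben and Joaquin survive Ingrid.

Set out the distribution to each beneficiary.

Dagny first takes $150,000, leaving a balance of $2,784,000. Dagny then takes three-eighths of the balance ($1,044,000), for a total of $1,194,000. The remaining $1,740,000 passes to the descendants.
The descendants' portion ($1,740,000) is divided into 4 shares of $435,000: Reuben and Joaquin each take $435,000; Hamish's $435,000 share passes to Hamish's issue; Teodor's $435,000 share passes to Teodor's issue.
Hamish's share ($435,000) passes entirely to Orsolya.
Teodor's share ($435,000) is divided into 3 shares of $145,000: Amira, Ansel, and Petra each take $145,000.

Dagny: $1,194,000; Orsolya: $435,000; Reuben: $435,000; Joaquin: $435,000; Amira: $145,000; Ansel: $145,000; Petra: $145,000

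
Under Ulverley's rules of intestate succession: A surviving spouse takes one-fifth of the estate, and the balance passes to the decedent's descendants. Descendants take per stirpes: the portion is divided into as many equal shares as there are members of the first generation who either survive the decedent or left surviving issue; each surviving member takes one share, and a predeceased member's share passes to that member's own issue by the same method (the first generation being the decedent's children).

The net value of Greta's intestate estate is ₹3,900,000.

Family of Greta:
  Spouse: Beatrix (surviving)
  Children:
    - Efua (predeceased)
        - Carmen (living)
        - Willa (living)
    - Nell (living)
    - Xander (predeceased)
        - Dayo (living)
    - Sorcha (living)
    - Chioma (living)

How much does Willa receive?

Beatrix takes one-fifth of ₹3,900,000 = ₹780,000. The remaining ₹3,120,000 passes to the descendants.
The descendants' portion (₹3,120,000) is divided into 5 shares of ₹624,000: Nell, Sorcha, and Chioma each take ₹624,000; Efua's ₹624,000 share passes to Efua's issue; Xander's ₹624,000 share passes to Xander's issue.
Efua's share (₹624,000) is divided into 2 shares of ₹312,000: Carmen and Willa each take ₹312,000.
Xander's share (₹624,000) passes entirely to Dayo.

Willa receives ₹312,000.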